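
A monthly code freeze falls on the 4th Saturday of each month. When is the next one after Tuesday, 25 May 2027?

May 2027 starts on a Saturday; its first Saturday is the 1st, so the 4th Saturday is the 22nd — 22 May 2027.
That is not after 25 May 2027, so look at June 2027.
June 2027 starts on a Tuesday; its first Saturday is the 5th, so the 4th Saturday is the 26th — 26 June 2027.

26 June 2027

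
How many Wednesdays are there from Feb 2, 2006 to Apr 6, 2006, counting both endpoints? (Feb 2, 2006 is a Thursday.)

9

Feb 2, 2006 is a Thursday; the first Wednesday on or after it is Feb 8, 2006 (6 days later).
From Feb 8, 2006 to Apr 6, 2006: 20 + 31 + 6 = 57 days (rest of Feb, Mar, Apr).
57 ÷ 7 = 8 full weeks with remainder 1, so 8 more Wednesdays after the first → 9.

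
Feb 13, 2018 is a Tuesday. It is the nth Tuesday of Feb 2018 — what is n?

Day 13 falls in week ⌈13/7⌉ of the month.
Days 1–7 hold the 1st Tuesday, 8–14 the 2nd, 15–21 the 3rd, 22–28 the 4th, 29–31 the 5th.
13 is in the range for the 2nd.

2nd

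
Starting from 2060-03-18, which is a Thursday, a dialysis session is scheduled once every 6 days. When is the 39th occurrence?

The 39th occurrence is 38 intervals after the first: 38 × 6 = 228 days after 2060-03-18.
March has 31 days — 13 days to the end of March leaves 215.
April has 30 days (185 left).
May has 31 days (154 left).
June has 30 days (124 left).
July has 31 days (93 left).
August has 31 days (62 left).
September has 30 days (32 left).
October has 31 days (1 left).
1 day into November → 2060-11-01.

2060-11-01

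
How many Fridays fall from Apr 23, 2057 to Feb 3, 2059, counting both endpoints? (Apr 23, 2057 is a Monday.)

Apr 23, 2057 is a Monday; the first Friday on or after it is Apr 27, 2057 (4 days later).
From Apr 27, 2057 to Feb 3, 2059: 248 + 365 + 34 = 647 days (rest of 2057, 2058, to Feb 3, 2059 in 2059).
647 ÷ 7 = 92 full weeks with remainder 3, so 92 more Fridays after the first → 93.

93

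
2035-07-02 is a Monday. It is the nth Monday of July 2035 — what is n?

1st

Day 2 falls in week ⌈2/7⌉ of the month.
Days 1–7 hold the 1st Monday, 8–14 the 2nd, 15–21 the 3rd, 22–28 the 4th, 29–31 the 5th.
2 is in the range for the 1st.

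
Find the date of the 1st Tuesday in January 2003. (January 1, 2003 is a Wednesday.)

2003-01-07

January 2003 begins on a Wednesday, so the first Tuesday is January 7 (6 days later).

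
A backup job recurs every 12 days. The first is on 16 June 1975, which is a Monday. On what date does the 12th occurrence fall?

The 12th occurrence is 11 intervals after the first: 11 × 12 = 132 days after 16 June 1975.
June has 30 days — 14 days to the end of June leaves 118.
July has 31 days (87 left).
August has 31 days (56 left).
September has 30 days (26 left).
26 days into October → 26 October 1975.

26 October 1975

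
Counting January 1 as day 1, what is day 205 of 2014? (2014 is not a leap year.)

Jul 24, 2014

Jan has 31 days (205 − 31 = 174 remain).
Feb has 28 days (174 − 28 = 146 remain).
Mar has 31 days (146 − 31 = 115 remain).
Apr has 30 days (115 − 30 = 85 remain).
May has 31 days (85 − 31 = 54 remain).
Jun has 30 days (54 − 30 = 24 remain).
24 into Jul → Jul 24.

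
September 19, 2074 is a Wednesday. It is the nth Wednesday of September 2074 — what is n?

3rd

Day 19 falls in week ⌈19/7⌉ of the month.
Days 1–7 hold the 1st Wednesday, 8–14 the 2nd, 15–21 the 3rd, 22–28 the 4th, 29–31 the 5th.
19 is in the range for the 3rd.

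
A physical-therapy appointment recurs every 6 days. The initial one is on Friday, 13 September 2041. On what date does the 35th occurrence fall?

The 35th occurrence is 34 intervals after the first: 34 × 6 = 204 days after 13 September 2041.
September has 30 days — 17 days to the end of September leaves 187.
October has 31 days (156 left).
November has 30 days (126 left).
December has 31 days (95 left).
January has 31 days (64 left).
February has 28 days (36 left).
March has 31 days (5 left).
5 days into April → 5 April 2042.

5 April 2042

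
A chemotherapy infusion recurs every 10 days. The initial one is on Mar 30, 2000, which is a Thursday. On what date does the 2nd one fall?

The 2nd occurrence is 1 interval after the first: 1 × 10 = 10 days after Mar 30, 2000.
Mar has 31 days — 1 day to the end of Mar leaves 9.
9 days into Apr → Apr 9, 2000.

Apr 9, 2000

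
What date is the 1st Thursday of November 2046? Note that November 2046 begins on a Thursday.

November 2046 begins on a Thursday, so the first Thursday is November 1.

1 November 2046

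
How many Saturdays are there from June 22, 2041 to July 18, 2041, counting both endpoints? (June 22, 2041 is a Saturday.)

June 22, 2041 is a Saturday; the first Saturday on or after it is June 22, 2041.
From June 22, 2041 to July 18, 2041: 8 + 18 = 26 days (rest of June, July).
26 ÷ 7 = 3 full weeks with remainder 5, so 3 more Saturdays after the first → 4.

4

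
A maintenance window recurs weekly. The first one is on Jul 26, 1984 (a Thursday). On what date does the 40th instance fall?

The 40th occurrence is 39 intervals after the first: 39 × 7 = 273 days after Jul 26, 1984.
Jul has 31 days — 5 days to the end of Jul leaves 268.
Aug has 31 days (237 left).
Sep has 30 days (207 left).
Oct has 31 days (176 left).
Nov has 30 days (146 left).
Dec has 31 days (115 left).
Jan has 31 days (84 left).
Feb has 28 days (56 left).
Mar has 31 days (25 left).
25 days into Apr → Apr 25, 1985.

Apr 25, 1985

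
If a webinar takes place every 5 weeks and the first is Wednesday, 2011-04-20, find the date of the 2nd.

2011-05-25

The 2nd occurrence is 1 interval after the first: 1 × 35 = 35 days after 2011-04-20.
April has 30 days — 10 days to the end of April leaves 25.
25 days into May → 2011-05-25.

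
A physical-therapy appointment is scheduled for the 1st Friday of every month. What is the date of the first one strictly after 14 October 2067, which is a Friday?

4 November 2067

October 2067 starts on a Saturday, so its 1st Friday is 7 October 2067 (6 days in).
That is not after 14 October 2067, so look at November 2067.
November 2067 starts on a Tuesday, so its 1st Friday is 4 November 2067 (3 days in).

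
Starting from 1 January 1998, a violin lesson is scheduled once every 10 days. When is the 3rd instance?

21 January 1998

The 3rd occurrence is 2 intervals after the first: 2 × 10 = 20 days after 1 January 1998.
20 days later is 21 January 1998.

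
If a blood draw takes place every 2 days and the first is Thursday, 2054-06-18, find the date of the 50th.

2054-09-24

The 50th occurrence is 49 intervals after the first: 49 × 2 = 98 days after 2054-06-18.
June has 30 days — 12 days to the end of June leaves 86.
July has 31 days (55 left).
August has 31 days (24 left).
24 days into September → 2054-09-24.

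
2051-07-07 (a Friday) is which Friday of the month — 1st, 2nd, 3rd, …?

1st

Day 7 falls in week ⌈7/7⌉ of the month.
Days 1–7 hold the 1st Friday, 8–14 the 2nd, 15–21 the 3rd, 22–28 the 4th, 29–31 the 5th.
7 is in the range for the 1st.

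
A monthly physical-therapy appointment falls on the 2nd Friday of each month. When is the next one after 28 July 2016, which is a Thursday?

July 2016 starts on a Friday; its first Friday is the 1st, so the 2nd Friday is the 8th — 8 July 2016.
That is not after 28 July 2016, so look at August 2016.
August 2016 starts on a Monday; its first Friday is the 5th, so the 2nd Friday is the 12th — 12 August 2016.

12 August 2016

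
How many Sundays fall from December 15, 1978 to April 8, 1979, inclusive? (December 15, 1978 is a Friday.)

17

December 15, 1978 is a Friday; the first Sunday on or after it is December 17, 1978 (2 days later).
From December 17, 1978 to April 8, 1979: 14 + 31 + 28 + 31 + 8 = 112 days (rest of December, January, February, March, April).
112 ÷ 7 = 16 full weeks with remainder 0, so 16 more Sundays after the first → 17.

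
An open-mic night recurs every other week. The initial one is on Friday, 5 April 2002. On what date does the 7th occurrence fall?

The 7th occurrence is 6 intervals after the first: 6 × 14 = 84 days after 5 April 2002.
April has 30 days — 25 days to the end of April leaves 59.
May has 31 days (28 left).
28 days into June → 28 June 2002.

28 June 2002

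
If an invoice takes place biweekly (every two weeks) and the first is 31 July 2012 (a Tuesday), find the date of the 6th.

9 October 2012

The 6th occurrence is 5 intervals after the first: 5 × 14 = 70 days after 31 July 2012.
July has 31 days — 0 days to the end of July leaves 70.
August has 31 days (39 left).
September has 30 days (9 left).
9 days into October → 9 October 2012.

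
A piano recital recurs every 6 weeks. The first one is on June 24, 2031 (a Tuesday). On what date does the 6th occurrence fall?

The 6th occurrence is 5 intervals after the first: 5 × 42 = 210 days after June 24, 2031.
June has 30 days — 6 days to the end of June leaves 204.
July has 31 days (173 left).
August has 31 days (142 left).
September has 30 days (112 left).
October has 31 days (81 left).
November has 30 days (51 left).
December has 31 days (20 left).
20 days into January → January 20, 2032.

January 20, 2032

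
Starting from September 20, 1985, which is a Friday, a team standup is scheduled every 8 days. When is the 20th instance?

February 19, 1986

The 20th occurrence is 19 intervals after the first: 19 × 8 = 152 days after September 20, 1985.
September has 30 days — 10 days to the end of September leaves 142.
October has 31 days (111 left).
November has 30 days (81 left).
December has 31 days (50 left).
January has 31 days (19 left).
19 days into February → February 19, 1986.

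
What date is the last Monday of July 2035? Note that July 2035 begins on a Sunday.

2035-07-30

July 2035 begins on a Sunday, so the first Monday is July 2 (1 day later).
July 2035 has 31 days. Adding weeks: 2, 9, 16, 23, 30 — the last one ≤ 31 is the 30th.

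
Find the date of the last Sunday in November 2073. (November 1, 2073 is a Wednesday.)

November 26, 2073

November 2073 begins on a Wednesday, so the first Sunday is November 5 (4 days later).
November 2073 has 30 days. Adding weeks: 5, 12, 19, 26 — the last one ≤ 30 is the 26th.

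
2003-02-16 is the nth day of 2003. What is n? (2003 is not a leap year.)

Days in months before February: 31 = 31.
Plus 16 days into February → day 47.

47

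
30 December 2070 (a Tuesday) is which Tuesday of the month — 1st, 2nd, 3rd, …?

Day 30 falls in week ⌈30/7⌉ of the month.
Days 1–7 hold the 1st Tuesday, 8–14 the 2nd, 15–21 the 3rd, 22–28 the 4th, 29–31 the 5th.
30 is in the range for the 5th.

5th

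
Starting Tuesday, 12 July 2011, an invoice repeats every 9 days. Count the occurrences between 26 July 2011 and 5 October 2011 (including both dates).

8

Occurrences land 9·i days after 12 July 2011 for i = 0, 1, 2, …
26 July 2011 is 14 days after the start; 14 ÷ 9 = 1 remainder 5; since the remainder is 5, round up to i = 2. First occurrence in the window: #3 on 30 July 2011 (2×9 = 18 days in).
5 October 2011 is 85 days after the start; 85 ÷ 9 = 9 remainder 4. Last occurrence in the window: #10 on 1 October 2011.
Occurrences #3 through #10: 8 in total.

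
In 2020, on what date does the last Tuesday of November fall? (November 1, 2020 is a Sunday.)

2020-11-24

November 2020 begins on a Sunday, so the first Tuesday is November 3 (2 days later).
November 2020 has 30 days. Adding weeks: 3, 10, 17, 24 — the last one ≤ 30 is the 24th.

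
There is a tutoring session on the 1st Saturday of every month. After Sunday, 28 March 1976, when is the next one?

March 1976 starts on a Monday, so its 1st Saturday is 6 March 1976 (5 days in).
That is not after 28 March 1976, so look at April 1976.
April 1976 starts on a Thursday, so its 1st Saturday is 3 April 1976 (2 days in).

3 April 1976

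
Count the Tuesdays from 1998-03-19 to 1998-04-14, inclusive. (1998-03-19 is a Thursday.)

1998-03-19 is a Thursday; the first Tuesday on or after it is 1998-03-24 (5 days later).
From 1998-03-24 to 1998-04-14: 7 + 14 = 21 days (rest of March, April).
21 ÷ 7 = 3 full weeks with remainder 0, so 3 more Tuesdays after the first → 4.

4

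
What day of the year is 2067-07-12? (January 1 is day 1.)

193

Days in months before July: 31 + 28 + 31 + 30 + 31 + 30 = 181.
Plus 12 days into July → day 193.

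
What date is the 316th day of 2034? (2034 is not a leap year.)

January has 31 days (316 − 31 = 285 remain).
February has 28 days (285 − 28 = 257 remain).
March has 31 days (257 − 31 = 226 remain).
April has 30 days (226 − 30 = 196 remain).
May has 31 days (196 − 31 = 165 remain).
June has 30 days (165 − 30 = 135 remain).
July has 31 days (135 − 31 = 104 remain).
August has 31 days (104 − 31 = 73 remain).
September has 30 days (73 − 30 = 43 remain).
October has 31 days (43 − 31 = 12 remain).
12 into November → November 12.

November 12, 2034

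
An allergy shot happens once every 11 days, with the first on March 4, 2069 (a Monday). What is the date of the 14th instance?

The 14th occurrence is 13 intervals after the first: 13 × 11 = 143 days after March 4, 2069.
March has 31 days — 27 days to the end of March leaves 116.
April has 30 days (86 left).
May has 31 days (55 left).
June has 30 days (25 left).
25 days into July → July 25, 2069.

July 25, 2069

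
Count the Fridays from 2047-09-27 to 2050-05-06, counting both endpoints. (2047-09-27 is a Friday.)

2047-09-27 is a Friday; the first Friday on or after it is 2047-09-27.
From 2047-09-27 to 2050-05-06: 95 + 366 + 365 + 126 = 952 days (rest of 2047, 2048, 2049, to 2050-05-06 in 2050).
952 ÷ 7 = 136 full weeks with remainder 0, so 136 more Fridays after the first → 137.

137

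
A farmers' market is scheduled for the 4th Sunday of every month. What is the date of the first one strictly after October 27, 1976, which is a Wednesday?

October 1976 starts on a Friday; its first Sunday is the 3rd, so the 4th Sunday is the 24th — October 24, 1976.
That is not after October 27, 1976, so look at November 1976.
November 1976 starts on a Monday; its first Sunday is the 7th, so the 4th Sunday is the 28th — November 28, 1976.

November 28, 1976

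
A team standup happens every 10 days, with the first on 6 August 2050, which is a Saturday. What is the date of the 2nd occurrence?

The 2nd occurrence is 1 interval after the first: 1 × 10 = 10 days after 6 August 2050.
10 days later is 16 August 2050.

16 August 2050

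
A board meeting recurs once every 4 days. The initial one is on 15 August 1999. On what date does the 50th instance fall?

27 February 2000

The 50th occurrence is 49 intervals after the first: 49 × 4 = 196 days after 15 August 1999.
August has 31 days — 16 days to the end of August leaves 180.
September has 30 days (150 left).
October has 31 days (119 left).
November has 30 days (89 left).
December has 31 days (58 left).
January has 31 days (27 left).
27 days into February → 27 February 2000.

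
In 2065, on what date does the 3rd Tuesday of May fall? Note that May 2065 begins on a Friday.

2065-05-19

May 2065 begins on a Friday, so the first Tuesday is May 5 (4 days later).
The 3rd Tuesday is 2 weeks later: 5 + 14 = 19.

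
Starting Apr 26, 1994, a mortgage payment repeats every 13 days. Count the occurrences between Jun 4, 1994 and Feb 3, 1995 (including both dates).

19

Occurrences land 13·i days after Apr 26, 1994 for i = 0, 1, 2, …
Jun 4, 1994 is 39 days after the start; 39 ÷ 13 = 3 remainder 0. First occurrence in the window: #4 on Jun 4, 1994 (3×13 = 39 days in).
Feb 3, 1995 is 283 days after the start; 283 ÷ 13 = 21 remainder 10. Last occurrence in the window: #22 on Jan 24, 1995.
Occurrences #4 through #22: 19 in total.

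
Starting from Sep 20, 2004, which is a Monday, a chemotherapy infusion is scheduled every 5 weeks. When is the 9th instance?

Jun 27, 2005

The 9th occurrence is 8 intervals after the first: 8 × 35 = 280 days after Sep 20, 2004.
Sep has 30 days — 10 days to the end of Sep leaves 270.
Oct has 31 days (239 left).
Nov has 30 days (209 left).
Dec has 31 days (178 left).
Jan has 31 days (147 left).
Feb has 28 days (119 left).
Mar has 31 days (88 left).
Apr has 30 days (58 left).
May has 31 days (27 left).
27 days into Jun → Jun 27, 2005.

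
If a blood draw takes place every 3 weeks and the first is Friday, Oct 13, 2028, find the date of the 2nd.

Nov 3, 2028

The 2nd occurrence is 1 interval after the first: 1 × 21 = 21 days after Oct 13, 2028.
Oct has 31 days — 18 days to the end of Oct leaves 3.
3 days into Nov → Nov 3, 2028.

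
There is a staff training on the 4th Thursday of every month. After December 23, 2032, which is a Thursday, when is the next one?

December 2032 starts on a Wednesday; its first Thursday is the 2nd, so the 4th Thursday is the 23rd — December 23, 2032.
That is not after December 23, 2032, so look at January 2033.
January 2033 starts on a Saturday; its first Thursday is the 6th, so the 4th Thursday is the 27th — January 27, 2033.

January 27, 2033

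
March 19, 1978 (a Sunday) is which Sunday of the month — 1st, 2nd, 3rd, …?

Day 19 falls in week ⌈19/7⌉ of the month.
Days 1–7 hold the 1st Sunday, 8–14 the 2nd, 15–21 the 3rd, 22–28 the 4th, 29–31 the 5th.
19 is in the range for the 3rd.

3rd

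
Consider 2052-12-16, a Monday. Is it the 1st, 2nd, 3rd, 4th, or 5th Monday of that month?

Day 16 falls in week ⌈16/7⌉ of the month.
Days 1–7 hold the 1st Monday, 8–14 the 2nd, 15–21 the 3rd, 22–28 the 4th, 29–31 the 5th.
16 is in the range for the 3rd.

3rd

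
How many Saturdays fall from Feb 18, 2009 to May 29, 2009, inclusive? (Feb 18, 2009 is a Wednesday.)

14

Feb 18, 2009 is a Wednesday; the first Saturday on or after it is Feb 21, 2009 (3 days later).
From Feb 21, 2009 to May 29, 2009: 7 + 31 + 30 + 29 = 97 days (rest of Feb, Mar, Apr, May).
97 ÷ 7 = 13 full weeks with remainder 6, so 13 more Saturdays after the first → 14.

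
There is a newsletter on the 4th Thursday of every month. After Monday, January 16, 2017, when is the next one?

January 2017 starts on a Sunday; its first Thursday is the 5th, so the 4th Thursday is the 26th — January 26, 2017.
January 26, 2017 is after January 16, 2017, so that is the next one.

January 26, 2017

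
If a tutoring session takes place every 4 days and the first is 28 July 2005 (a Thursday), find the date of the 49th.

5 February 2006

The 49th occurrence is 48 intervals after the first: 48 × 4 = 192 days after 28 July 2005.
July has 31 days — 3 days to the end of July leaves 189.
August has 31 days (158 left).
September has 30 days (128 left).
October has 31 days (97 left).
November has 30 days (67 left).
December has 31 days (36 left).
January has 31 days (5 left).
5 days into February → 5 February 2006.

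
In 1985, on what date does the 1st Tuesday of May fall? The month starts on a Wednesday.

May 1985 begins on a Wednesday, so the first Tuesday is May 7 (6 days later).

7 May 1985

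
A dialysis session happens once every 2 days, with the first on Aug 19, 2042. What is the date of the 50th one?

The 50th occurrence is 49 intervals after the first: 49 × 2 = 98 days after Aug 19, 2042.
Aug has 31 days — 12 days to the end of Aug leaves 86.
Sep has 30 days (56 left).
Oct has 31 days (25 left).
25 days into Nov → Nov 25, 2042.

Nov 25, 2042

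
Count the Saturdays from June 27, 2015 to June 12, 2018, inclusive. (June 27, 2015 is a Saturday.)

June 27, 2015 is a Saturday; the first Saturday on or after it is June 27, 2015.
From June 27, 2015 to June 12, 2018: 187 + 366 + 365 + 163 = 1081 days (rest of 2015, 2016, 2017, to June 12, 2018 in 2018).
1081 ÷ 7 = 154 full weeks with remainder 3, so 154 more Saturdays after the first → 155.

155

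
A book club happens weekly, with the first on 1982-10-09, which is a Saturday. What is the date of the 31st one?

The 31st occurrence is 30 intervals after the first: 30 × 7 = 210 days after 1982-10-09.
October has 31 days — 22 days to the end of October leaves 188.
November has 30 days (158 left).
December has 31 days (127 left).
January has 31 days (96 left).
February has 28 days (68 left).
March has 31 days (37 left).
April has 30 days (7 left).
7 days into May → 1983-05-07.

1983-05-07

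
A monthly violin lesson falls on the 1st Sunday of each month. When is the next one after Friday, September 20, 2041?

September 2041 starts on a Sunday, so its 1st Sunday is September 1, 2041.
That is not after September 20, 2041, so look at October 2041.
October 2041 starts on a Tuesday, so its 1st Sunday is October 6, 2041 (5 days in).

October 6, 2041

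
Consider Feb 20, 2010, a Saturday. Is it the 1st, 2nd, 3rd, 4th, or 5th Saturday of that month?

3rd

Day 20 falls in week ⌈20/7⌉ of the month.
Days 1–7 hold the 1st Saturday, 8–14 the 2nd, 15–21 the 3rd, 22–28 the 4th, 29–31 the 5th.
20 is in the range for the 3rd.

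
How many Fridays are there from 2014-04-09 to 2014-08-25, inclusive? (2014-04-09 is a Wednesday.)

20

2014-04-09 is a Wednesday; the first Friday on or after it is 2014-04-11 (2 days later).
From 2014-04-11 to 2014-08-25: 19 + 31 + 30 + 31 + 25 = 136 days (rest of April, May, June, July, August).
136 ÷ 7 = 19 full weeks with remainder 3, so 19 more Fridays after the first → 20.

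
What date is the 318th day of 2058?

2058-11-14

January has 31 days (318 − 31 = 287 remain).
February has 28 days (287 − 28 = 259 remain).
March has 31 days (259 − 31 = 228 remain).
April has 30 days (228 − 30 = 198 remain).
May has 31 days (198 − 31 = 167 remain).
June has 30 days (167 − 30 = 137 remain).
July has 31 days (137 − 31 = 106 remain).
August has 31 days (106 − 31 = 75 remain).
September has 30 days (75 − 30 = 45 remain).
October has 31 days (45 − 31 = 14 remain).
14 into November → November 14.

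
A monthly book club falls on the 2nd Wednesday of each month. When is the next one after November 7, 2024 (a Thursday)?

November 13, 2024

November 2024 starts on a Friday; its first Wednesday is the 6th, so the 2nd Wednesday is the 13th — November 13, 2024.
November 13, 2024 is after November 7, 2024, so that is the next one.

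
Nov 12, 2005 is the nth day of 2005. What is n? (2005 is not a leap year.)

316

Days in months before Nov: 31 + 28 + 31 + 30 + 31 + 30 + 31 + 31 + 30 + 31 = 304.
Plus 12 days into Nov → day 316.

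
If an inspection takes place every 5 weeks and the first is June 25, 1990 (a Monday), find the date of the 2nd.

The 2nd occurrence is 1 interval after the first: 1 × 35 = 35 days after June 25, 1990.
June has 30 days — 5 days to the end of June leaves 30.
30 days into July → July 30, 1990.

July 30, 1990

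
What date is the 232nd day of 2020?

August 19, 2020

January has 31 days (232 − 31 = 201 remain).
February has 29 days (201 − 29 = 172 remain).
March has 31 days (172 − 31 = 141 remain).
April has 30 days (141 − 30 = 111 remain).
May has 31 days (111 − 31 = 80 remain).
June has 30 days (80 − 30 = 50 remain).
July has 31 days (50 − 31 = 19 remain).
19 into August → August 19.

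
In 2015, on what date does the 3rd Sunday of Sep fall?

The first Sunday of Sep 2015 is Sep 6.
The 3rd Sunday is 2 weeks later: 6 + 14 = 20.

Sep 20, 2015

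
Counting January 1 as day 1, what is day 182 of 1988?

Jun 30, 1988

Jan has 31 days (182 − 31 = 151 remain).
Feb has 29 days (151 − 29 = 122 remain).
Mar has 31 days (122 − 31 = 91 remain).
Apr has 30 days (91 − 30 = 61 remain).
May has 31 days (61 − 31 = 30 remain).
30 into Jun → Jun 30.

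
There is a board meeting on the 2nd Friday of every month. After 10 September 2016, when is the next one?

14 October 2016

September 2016 starts on a Thursday; its first Friday is the 2nd, so the 2nd Friday is the 9th — 9 September 2016.
That is not after 10 September 2016, so look at October 2016.
October 2016 starts on a Saturday; its first Friday is the 7th, so the 2nd Friday is the 14th — 14 October 2016.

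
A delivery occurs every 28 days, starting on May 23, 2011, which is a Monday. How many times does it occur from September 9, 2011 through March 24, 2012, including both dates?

Occurrences land 28·i days after May 23, 2011 for i = 0, 1, 2, …
September 9, 2011 is 109 days after the start; 109 ÷ 28 = 3 remainder 25; since the remainder is 25, round up to i = 4. First occurrence in the window: #5 on September 12, 2011 (4×28 = 112 days in).
March 24, 2012 is 306 days after the start; 306 ÷ 28 = 10 remainder 26. Last occurrence in the window: #11 on February 27, 2012.
Occurrences #5 through #11: 7 in total.

7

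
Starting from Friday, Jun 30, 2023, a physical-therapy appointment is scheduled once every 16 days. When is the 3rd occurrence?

Aug 1, 2023

The 3rd occurrence is 2 intervals after the first: 2 × 16 = 32 days after Jun 30, 2023.
Jun has 30 days — 0 days to the end of Jun leaves 32.
Jul has 31 days (1 left).
1 day into Aug → Aug 1, 2023.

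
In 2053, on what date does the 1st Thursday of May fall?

The first Thursday of May 2053 is May 1.

2053-05-01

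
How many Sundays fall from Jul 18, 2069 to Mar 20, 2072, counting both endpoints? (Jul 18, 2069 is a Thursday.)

140

Jul 18, 2069 is a Thursday; the first Sunday on or after it is Jul 21, 2069 (3 days later).
From Jul 21, 2069 to Mar 20, 2072: 163 + 365 + 365 + 80 = 973 days (rest of 2069, 2070, 2071, to Mar 20, 2072 in 2072).
973 ÷ 7 = 139 full weeks with remainder 0, so 139 more Sundays after the first → 140.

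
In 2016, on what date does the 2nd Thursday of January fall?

14 January 2016

The first Thursday of January 2016 is January 7.
The 2nd Thursday is 1 weeks later: 7 + 7 = 14.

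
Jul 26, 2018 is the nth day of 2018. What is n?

207

Days in months before Jul: 31 + 28 + 31 + 30 + 31 + 30 = 181.
Plus 26 days into Jul → day 207.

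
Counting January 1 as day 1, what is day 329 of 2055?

25 November 2055

January has 31 days (329 − 31 = 298 remain).
February has 28 days (298 − 28 = 270 remain).
March has 31 days (270 − 31 = 239 remain).
April has 30 days (239 − 30 = 209 remain).
May has 31 days (209 − 31 = 178 remain).
June has 30 days (178 − 30 = 148 remain).
July has 31 days (148 − 31 = 117 remain).
August has 31 days (117 − 31 = 86 remain).
September has 30 days (86 − 30 = 56 remain).
October has 31 days (56 − 31 = 25 remain).
25 into November → November 25.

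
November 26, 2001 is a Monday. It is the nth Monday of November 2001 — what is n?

4th

Day 26 falls in week ⌈26/7⌉ of the month.
Days 1–7 hold the 1st Monday, 8–14 the 2nd, 15–21 the 3rd, 22–28 the 4th, 29–31 the 5th.
26 is in the range for the 4th.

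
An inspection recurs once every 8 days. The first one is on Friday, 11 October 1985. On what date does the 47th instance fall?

The 47th occurrence is 46 intervals after the first: 46 × 8 = 368 days after 11 October 1985.
October has 31 days — 20 days to the end of October leaves 348.
November has 30 days (318 left).
December has 31 days (287 left).
January has 31 days (256 left).
February has 28 days (228 left).
March has 31 days (197 left).
April has 30 days (167 left).
May has 31 days (136 left).
June has 30 days (106 left).
July has 31 days (75 left).
August has 31 days (44 left).
September has 30 days (14 left).
14 days into October → 14 October 1986.

14 October 1986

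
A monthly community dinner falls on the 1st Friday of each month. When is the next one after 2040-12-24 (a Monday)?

December 2040 starts on a Saturday, so its 1st Friday is 2040-12-07 (6 days in).
That is not after 2040-12-24, so look at January 2041.
January 2041 starts on a Tuesday, so its 1st Friday is 2041-01-04 (3 days in).

2041-01-04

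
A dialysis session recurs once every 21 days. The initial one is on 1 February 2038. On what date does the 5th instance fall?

26 April 2038

The 5th occurrence is 4 intervals after the first: 4 × 21 = 84 days after 1 February 2038.
February has 28 days — 27 days to the end of February leaves 57.
March has 31 days (26 left).
26 days into April → 26 April 2038.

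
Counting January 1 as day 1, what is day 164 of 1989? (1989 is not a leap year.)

June 13, 1989

January has 31 days (164 − 31 = 133 remain).
February has 28 days (133 − 28 = 105 remain).
March has 31 days (105 − 31 = 74 remain).
April has 30 days (74 − 30 = 44 remain).
May has 31 days (44 − 31 = 13 remain).
13 into June → June 13.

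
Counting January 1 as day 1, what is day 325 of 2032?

20 November 2032

January has 31 days (325 − 31 = 294 remain).
February has 29 days (294 − 29 = 265 remain).
March has 31 days (265 − 31 = 234 remain).
April has 30 days (234 − 30 = 204 remain).
May has 31 days (204 − 31 = 173 remain).
June has 30 days (173 − 30 = 143 remain).
July has 31 days (143 − 31 = 112 remain).
August has 31 days (112 − 31 = 81 remain).
September has 30 days (81 − 30 = 51 remain).
October has 31 days (51 − 31 = 20 remain).
20 into November → November 20.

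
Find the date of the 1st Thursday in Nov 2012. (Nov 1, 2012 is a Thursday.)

Nov 2012 begins on a Thursday, so the first Thursday is Nov 1.

Nov 1, 2012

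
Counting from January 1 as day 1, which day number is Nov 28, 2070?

332

Days in months before Nov: 31 + 28 + 31 + 30 + 31 + 30 + 31 + 31 + 30 + 31 = 304.
Plus 28 days into Nov → day 332.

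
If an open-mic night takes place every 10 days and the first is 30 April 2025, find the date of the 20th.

The 20th occurrence is 19 intervals after the first: 19 × 10 = 190 days after 30 April 2025.
April has 30 days — 0 days to the end of April leaves 190.
May has 31 days (159 left).
June has 30 days (129 left).
July has 31 days (98 left).
August has 31 days (67 left).
September has 30 days (37 left).
October has 31 days (6 left).
6 days into November → 6 November 2025.

6 November 2025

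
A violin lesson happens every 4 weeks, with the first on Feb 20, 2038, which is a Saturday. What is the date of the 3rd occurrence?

The 3rd occurrence is 2 intervals after the first: 2 × 28 = 56 days after Feb 20, 2038.
Feb has 28 days — 8 days to the end of Feb leaves 48.
Mar has 31 days (17 left).
17 days into Apr → Apr 17, 2038.

Apr 17, 2038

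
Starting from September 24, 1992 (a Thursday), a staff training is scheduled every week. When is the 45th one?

The 45th occurrence is 44 intervals after the first: 44 × 7 = 308 days after September 24, 1992.
September has 30 days — 6 days to the end of September leaves 302.
October has 31 days (271 left).
November has 30 days (241 left).
December has 31 days (210 left).
January has 31 days (179 left).
February has 28 days (151 left).
March has 31 days (120 left).
April has 30 days (90 left).
May has 31 days (59 left).
June has 30 days (29 left).
29 days into July → July 29, 1993.

July 29, 1993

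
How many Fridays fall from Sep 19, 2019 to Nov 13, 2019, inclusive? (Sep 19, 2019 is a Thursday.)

Sep 19, 2019 is a Thursday; the first Friday on or after it is Sep 20, 2019 (1 day later).
From Sep 20, 2019 to Nov 13, 2019: 10 + 31 + 13 = 54 days (rest of Sep, Oct, Nov).
54 ÷ 7 = 7 full weeks with remainder 5, so 7 more Fridays after the first → 8.

8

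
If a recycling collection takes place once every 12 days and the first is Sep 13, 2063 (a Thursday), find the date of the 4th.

Oct 19, 2063

The 4th occurrence is 3 intervals after the first: 3 × 12 = 36 days after Sep 13, 2063.
Sep has 30 days — 17 days to the end of Sep leaves 19.
19 days into Oct → Oct 19, 2063.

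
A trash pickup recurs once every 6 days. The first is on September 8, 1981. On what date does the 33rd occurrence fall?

The 33rd occurrence is 32 intervals after the first: 32 × 6 = 192 days after September 8, 1981.
September has 30 days — 22 days to the end of September leaves 170.
October has 31 days (139 left).
November has 30 days (109 left).
December has 31 days (78 left).
January has 31 days (47 left).
February has 28 days (19 left).
19 days into March → March 19, 1982.

March 19, 1982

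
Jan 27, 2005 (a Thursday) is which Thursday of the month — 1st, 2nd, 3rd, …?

4th

Day 27 falls in week ⌈27/7⌉ of the month.
Days 1–7 hold the 1st Thursday, 8–14 the 2nd, 15–21 the 3rd, 22–28 the 4th, 29–31 the 5th.
27 is in the range for the 4th.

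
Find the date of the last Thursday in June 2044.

June 30, 2044

June 2044 begins on a Wednesday, so the first Thursday is June 2 (1 day later).
June 2044 has 30 days. Adding weeks: 2, 9, 16, 23, 30 — the last one ≤ 30 is the 30th.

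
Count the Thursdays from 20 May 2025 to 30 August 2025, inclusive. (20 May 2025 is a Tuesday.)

15

20 May 2025 is a Tuesday; the first Thursday on or after it is 22 May 2025 (2 days later).
From 22 May 2025 to 30 August 2025: 9 + 30 + 31 + 30 = 100 days (rest of May, June, July, August).
100 ÷ 7 = 14 full weeks with remainder 2, so 14 more Thursdays after the first → 15.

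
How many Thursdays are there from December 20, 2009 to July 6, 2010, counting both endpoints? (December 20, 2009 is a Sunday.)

December 20, 2009 is a Sunday; the first Thursday on or after it is December 24, 2009 (4 days later).
From December 24, 2009 to July 6, 2010: 7 + 31 + 28 + 31 + 30 + 31 + 30 + 6 = 194 days (rest of December, January, February, March, April, May, June, July).
194 ÷ 7 = 27 full weeks with remainder 5, so 27 more Thursdays after the first → 28.

28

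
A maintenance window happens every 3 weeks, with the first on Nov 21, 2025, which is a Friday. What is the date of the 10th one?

May 29, 2026

The 10th occurrence is 9 intervals after the first: 9 × 21 = 189 days after Nov 21, 2025.
Nov has 30 days — 9 days to the end of Nov leaves 180.
Dec has 31 days (149 left).
Jan has 31 days (118 left).
Feb has 28 days (90 left).
Mar has 31 days (59 left).
Apr has 30 days (29 left).
29 days into May → May 29, 2026.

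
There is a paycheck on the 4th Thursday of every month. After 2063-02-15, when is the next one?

2063-02-22

February 2063 starts on a Thursday; its first Thursday is the 1st, so the 4th Thursday is the 22nd — 2063-02-22.
2063-02-22 is after 2063-02-15, so that is the next one.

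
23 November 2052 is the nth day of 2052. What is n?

Days in months before November: 31 + 29 + 31 + 30 + 31 + 30 + 31 + 31 + 30 + 31 = 305.
Plus 23 days into November → day 328.

328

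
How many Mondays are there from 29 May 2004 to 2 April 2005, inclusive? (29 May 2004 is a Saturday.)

44

29 May 2004 is a Saturday; the first Monday on or after it is 31 May 2004 (2 days later).
From 31 May 2004 to 2 April 2005: 214 + 92 = 306 days (rest of 2004, to 2 April 2005 in 2005).
306 ÷ 7 = 43 full weeks with remainder 5, so 43 more Mondays after the first → 44.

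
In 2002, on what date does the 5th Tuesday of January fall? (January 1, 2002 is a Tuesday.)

January 29, 2002

January 2002 begins on a Tuesday, so the first Tuesday is January 1.
The 5th Tuesday is 4 weeks later: 1 + 28 = 29.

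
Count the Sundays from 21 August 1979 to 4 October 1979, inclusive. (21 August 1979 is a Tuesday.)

6

21 August 1979 is a Tuesday; the first Sunday on or after it is 26 August 1979 (5 days later).
From 26 August 1979 to 4 October 1979: 5 + 30 + 4 = 39 days (rest of August, September, October).
39 ÷ 7 = 5 full weeks with remainder 4, so 5 more Sundays after the first → 6.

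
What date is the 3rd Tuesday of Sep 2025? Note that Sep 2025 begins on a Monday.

Sep 16, 2025

Sep 2025 begins on a Monday, so the first Tuesday is Sep 2 (1 day later).
The 3rd Tuesday is 2 weeks later: 2 + 14 = 16.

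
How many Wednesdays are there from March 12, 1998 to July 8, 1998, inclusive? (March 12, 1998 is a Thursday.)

March 12, 1998 is a Thursday; the first Wednesday on or after it is March 18, 1998 (6 days later).
From March 18, 1998 to July 8, 1998: 13 + 30 + 31 + 30 + 8 = 112 days (rest of March, April, May, June, July).
112 ÷ 7 = 16 full weeks with remainder 0, so 16 more Wednesdays after the first → 17.

17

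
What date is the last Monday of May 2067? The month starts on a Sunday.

30 May 2067

May 2067 begins on a Sunday, so the first Monday is May 2 (1 day later).
May 2067 has 31 days. Adding weeks: 2, 9, 16, 23, 30 — the last one ≤ 31 is the 30th.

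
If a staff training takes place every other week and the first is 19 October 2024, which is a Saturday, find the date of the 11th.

8 March 2025

The 11th occurrence is 10 intervals after the first: 10 × 14 = 140 days after 19 October 2024.
October has 31 days — 12 days to the end of October leaves 128.
November has 30 days (98 left).
December has 31 days (67 left).
January has 31 days (36 left).
February has 28 days (8 left).
8 days into March → 8 March 2025.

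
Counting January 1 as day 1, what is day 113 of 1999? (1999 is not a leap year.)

1999-04-23

January has 31 days (113 − 31 = 82 remain).
February has 28 days (82 − 28 = 54 remain).
March has 31 days (54 − 31 = 23 remain).
23 into April → April 23.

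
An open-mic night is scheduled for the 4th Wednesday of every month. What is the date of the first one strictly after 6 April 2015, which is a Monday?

April 2015 starts on a Wednesday; its first Wednesday is the 1st, so the 4th Wednesday is the 22nd — 22 April 2015.
22 April 2015 is after 6 April 2015, so that is the next one.

22 April 2015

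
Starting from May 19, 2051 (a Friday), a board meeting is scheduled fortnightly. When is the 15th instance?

The 15th occurrence is 14 intervals after the first: 14 × 14 = 196 days after May 19, 2051.
May has 31 days — 12 days to the end of May leaves 184.
Jun has 30 days (154 left).
Jul has 31 days (123 left).
Aug has 31 days (92 left).
Sep has 30 days (62 left).
Oct has 31 days (31 left).
Nov has 30 days (1 left).
1 day into Dec → Dec 1, 2051.

Dec 1, 2051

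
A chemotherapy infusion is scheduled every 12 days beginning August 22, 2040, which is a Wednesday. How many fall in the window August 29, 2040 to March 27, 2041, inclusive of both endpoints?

Occurrences land 12·i days after August 22, 2040 for i = 0, 1, 2, …
August 29, 2040 is 7 days after the start; 7 ÷ 12 = 0 remainder 7; since the remainder is 7, round up to i = 1. First occurrence in the window: #2 on September 3, 2040 (1×12 = 12 days in).
March 27, 2041 is 217 days after the start; 217 ÷ 12 = 18 remainder 1. Last occurrence in the window: #19 on March 26, 2041.
Occurrences #2 through #19: 18 in total.

18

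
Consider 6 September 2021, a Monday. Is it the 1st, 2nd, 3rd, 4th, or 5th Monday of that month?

Day 6 falls in week ⌈6/7⌉ of the month.
Days 1–7 hold the 1st Monday, 8–14 the 2nd, 15–21 the 3rd, 22–28 the 4th, 29–31 the 5th.
6 is in the range for the 1st.

1st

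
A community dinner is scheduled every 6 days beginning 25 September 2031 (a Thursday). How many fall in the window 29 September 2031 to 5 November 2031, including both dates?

Occurrences land 6·i days after 25 September 2031 for i = 0, 1, 2, …
29 September 2031 is 4 days after the start; 4 ÷ 6 = 0 remainder 4; since the remainder is 4, round up to i = 1. First occurrence in the window: #2 on 1 October 2031 (1×6 = 6 days in).
5 November 2031 is 41 days after the start; 41 ÷ 6 = 6 remainder 5. Last occurrence in the window: #7 on 31 October 2031.
Occurrences #2 through #7: 6 in total.

6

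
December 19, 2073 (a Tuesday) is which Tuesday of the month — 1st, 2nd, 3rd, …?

3rd

Day 19 falls in week ⌈19/7⌉ of the month.
Days 1–7 hold the 1st Tuesday, 8–14 the 2nd, 15–21 the 3rd, 22–28 the 4th, 29–31 the 5th.
19 is in the range for the 3rd.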